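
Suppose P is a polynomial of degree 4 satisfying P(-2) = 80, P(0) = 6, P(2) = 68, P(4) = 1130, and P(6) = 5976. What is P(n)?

Write P(n) = an^4 + bn^3 + cn^2 + dn + e. Substituting each data point gives a linear system:
  16a - 8b + 4c - 2d + e = 80
  e = 6
  16a + 8b + 4c + 2d + e = 68
  256a + 64b + 16c + 4d + e = 1130
  1296a + 216b + 36c + 6d + e = 5976
Solving the system yields a = 5, b = -2, c = -3, d = 5, e = 6.
So P(n) = 5n^4 - 2n^3 - 3n^2 + 5n + 6.
Check: P(-2) = 80. ✓

P(n) = 5n^4 - 2n^3 - 3n^2 + 5n + 6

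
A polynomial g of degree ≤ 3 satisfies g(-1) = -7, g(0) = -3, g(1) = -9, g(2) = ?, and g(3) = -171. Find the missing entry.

The 4 known points determine the degree-3 polynomial uniquely.
Write g(n) = an^3 + bn^2 + cn + d. Substituting each data point gives a linear system:
  -a + b - c + d = -7
  d = -3
  a + b + c + d = -9
  27a + 9b + 3c + d = -171
Solving the system yields a = -5, b = -5, c = 4, d = -3.
So g(n) = -5n^3 - 5n^2 + 4n - 3.
Then g(2) = -55.

-55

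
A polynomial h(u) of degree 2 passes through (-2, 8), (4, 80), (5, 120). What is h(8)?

288

Write h(u) = au^2 + bu + c. Substituting each data point gives a linear system:
  4a - 2b + c = 8
  16a + 4b + c = 80
  25a + 5b + c = 120
Solving the system yields a = 4, b = 4, c = 0.
So h(u) = 4u^2 + 4u.
Then h(8) = 288.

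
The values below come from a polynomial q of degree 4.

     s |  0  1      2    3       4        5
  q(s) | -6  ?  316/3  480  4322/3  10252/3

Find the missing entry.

The 5 known points determine the degree-4 polynomial uniquely.
Write q(s) = as^4 + bs^3 + cs^2 + ds + e. Substituting each data point gives a linear system:
  e = -6
  16a + 8b + 4c + 2d + e = 316/3
  81a + 27b + 9c + 3d + e = 480
  256a + 64b + 16c + 4d + e = 4322/3
  625a + 125b + 25c + 5d + e = 10252/3
Solving the system yields a = 5, b = 5/3, c = 3, d = 3, e = -6.
So q(s) = 5s^4 + (5/3)s^3 + 3s^2 + 3s - 6.
Then q(1) = 20/3.

20/3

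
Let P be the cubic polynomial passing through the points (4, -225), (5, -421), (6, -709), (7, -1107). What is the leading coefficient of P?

Write P(u) = au^3 + bu^2 + cu + d. Substituting each data point gives a linear system:
  64a + 16b + 4c + d = -225
  125a + 25b + 5c + d = -421
  216a + 36b + 6c + d = -709
  343a + 49b + 7c + d = -1107
Solving the system yields a = -3, b = -1, c = -4, d = -1.
So P(u) = -3u^3 - u^2 - 4u - 1.
The leading coefficient is -3.

-3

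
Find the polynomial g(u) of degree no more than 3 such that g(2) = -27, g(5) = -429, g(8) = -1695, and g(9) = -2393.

g(u) = -3u^3 - 3u^2 + 4u + 1

Using the Lagrange interpolation formula with nodes 2, 5, 8, 9:
  L_0(u) = (u - 5)(u - 8)(u - 9) / -126
  L_1(u) = (u - 2)(u - 8)(u - 9) / 36
  L_2(u) = (u - 2)(u - 5)(u - 9) / -18
  L_3(u) = (u - 2)(u - 5)(u - 8) / 28
Then g(u) = -27·L_0(u) - 429·L_1(u) - 1695·L_2(u) - 2393·L_3(u).
Expanding and collecting terms gives g(u) = -3u^3 - 3u^2 + 4u + 1.
Check: g(5) = -429. ✓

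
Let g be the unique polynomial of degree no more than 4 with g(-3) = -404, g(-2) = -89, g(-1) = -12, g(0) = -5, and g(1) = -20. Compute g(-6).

-6257

Using the Lagrange interpolation formula with nodes -3, -2, -1, 0, 1:
  L_0(x) = (x + 2)(x + 1)x(x - 1) / 24
  L_1(x) = (x + 3)(x + 1)x(x - 1) / -6
  L_2(x) = (x + 3)(x + 2)x(x - 1) / 4
  L_3(x) = (x + 3)(x + 2)(x + 1)(x - 1) / -6
  L_4(x) = (x + 3)(x + 2)(x + 1)x / 24
Then g(x) = -404·L_0(x) - 89·L_1(x) - 12·L_2(x) - 5·L_3(x) - 20·L_4(x).
Expanding and collecting terms gives g(x) = -5x⁴ - 2x³ - 6x² - 2x - 5.
Evaluating at x = -6: g(-6) = -6257.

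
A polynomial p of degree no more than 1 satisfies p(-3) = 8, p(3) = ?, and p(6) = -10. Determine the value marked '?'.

-4

The 2 known points determine the degree-1 polynomial uniquely.
Write p(t) = at + b. Substituting each data point gives a linear system:
  -3a + b = 8
  6a + b = -10
Solving the system yields a = -2, b = 2.
So p(t) = -2t + 2.
Then p(3) = -4.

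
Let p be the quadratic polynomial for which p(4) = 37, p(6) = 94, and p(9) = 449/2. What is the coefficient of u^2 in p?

Write p(u) = au^2 + bu + c. Substituting each data point gives a linear system:
  16a + 4b + c = 37
  36a + 6b + c = 94
  81a + 9b + c = 449/2
Solving the system yields a = 3, b = -3/2, c = -5.
So p(u) = 3u^2 - (3/2)u - 5.
The leading coefficient is 3.

3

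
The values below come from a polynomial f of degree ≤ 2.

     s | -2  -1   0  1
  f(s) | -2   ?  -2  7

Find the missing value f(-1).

-5

The 3 known points determine the degree-2 polynomial uniquely.
Write f(s) = as^2 + bs + c. Substituting each data point gives a linear system:
  4a - 2b + c = -2
  c = -2
  a + b + c = 7
Solving the system yields a = 3, b = 6, c = -2.
So f(s) = 3s^2 + 6s - 2.
Then f(-1) = -5.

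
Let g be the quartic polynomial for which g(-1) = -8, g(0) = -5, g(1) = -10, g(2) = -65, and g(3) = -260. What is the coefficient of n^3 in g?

Write g(n) = an^4 + bn^3 + cn^2 + dn + e. Substituting each data point gives a linear system:
  a - b + c - d + e = -8
  e = -5
  a + b + c + d + e = -10
  16a + 8b + 4c + 2d + e = -65
  81a + 27b + 9c + 3d + e = -260
Solving the system yields a = -2, b = -3, c = -2, d = 2, e = -5.
So g(n) = -2n⁴ - 3n³ - 2n² + 2n - 5.
The coefficient of n^3 is -3.

-3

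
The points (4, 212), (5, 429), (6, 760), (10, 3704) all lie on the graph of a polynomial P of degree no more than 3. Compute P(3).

Using the Lagrange interpolation formula with nodes 4, 5, 6, 10:
  L_0(t) = (t - 5)(t - 6)(t - 10) / -12
  L_1(t) = (t - 4)(t - 6)(t - 10) / 5
  L_2(t) = (t - 4)(t - 5)(t - 10) / -8
  L_3(t) = (t - 4)(t - 5)(t - 6) / 120
Then P(t) = 212·L_0(t) + 429·L_1(t) + 760·L_2(t) + 3704·L_3(t).
Expanding and collecting terms gives P(t) = 4t^3 - 3t^2 + 4.
Evaluating at t = 3: P(3) = 85.

85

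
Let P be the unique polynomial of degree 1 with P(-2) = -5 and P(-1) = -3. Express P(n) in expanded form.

P(n) = 2n - 1

Write P(n) = an + b. Substituting each data point gives a linear system:
  -2a + b = -5
  -a + b = -3
Solving the system yields a = 2, b = -1.
So P(n) = 2n - 1.
Check: P(-2) = -5. ✓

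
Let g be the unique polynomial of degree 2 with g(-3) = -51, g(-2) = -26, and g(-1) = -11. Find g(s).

Using the Lagrange interpolation formula with nodes -3, -2, -1:
  L_0(s) = (s + 2)(s + 1) / 2
  L_1(s) = (s + 3)(s + 1) / -1
  L_2(s) = (s + 3)(s + 2) / 2
Then g(s) = -51·L_0(s) - 26·L_1(s) - 11·L_2(s).
Expanding and collecting terms gives g(s) = -5s² - 6.
Check: g(-1) = -11. ✓

g(s) = -5s^2 - 6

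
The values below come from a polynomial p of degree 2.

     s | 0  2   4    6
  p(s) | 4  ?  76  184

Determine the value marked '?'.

16

On equispaced nodes a degree-2 polynomial has vanishing third forward difference, so
  - p(0) + 3·p(2) - 3·p(4) + p(6) = 0.
Substituting the known values and solving for p(2):
  3·p(2) = 48
  p(2) = 16.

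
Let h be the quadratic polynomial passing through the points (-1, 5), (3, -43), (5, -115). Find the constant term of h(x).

Write h(x) = ax^2 + bx + c. Substituting each data point gives a linear system:
  a - b + c = 5
  9a + 3b + c = -43
  25a + 5b + c = -115
Solving the system yields a = -4, b = -4, c = 5.
So h(x) = -4x² - 4x + 5.
The constant term is 5.

5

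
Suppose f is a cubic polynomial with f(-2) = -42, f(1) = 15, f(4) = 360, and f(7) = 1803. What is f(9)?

3775

Using the Lagrange interpolation formula with nodes -2, 1, 4, 7:
  L_0(x) = (x - 1)(x - 4)(x - 7) / -162
  L_1(x) = (x + 2)(x - 4)(x - 7) / 54
  L_2(x) = (x + 2)(x - 1)(x - 7) / -54
  L_3(x) = (x + 2)(x - 1)(x - 4) / 162
Then f(x) = -42·L_0(x) + 15·L_1(x) + 360·L_2(x) + 1803·L_3(x).
Expanding and collecting terms gives f(x) = 5x³ + x² + 5x + 4.
Evaluating at x = 9: f(9) = 3775.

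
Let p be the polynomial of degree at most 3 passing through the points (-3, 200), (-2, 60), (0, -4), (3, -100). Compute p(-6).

Write p(t) = at^3 + bt^2 + ct + d. Substituting each data point gives a linear system:
  -27a + 9b - 3c + d = 200
  -8a + 4b - 2c + d = 60
  d = -4
  27a + 9b + 3c + d = -100
Solving the system yields a = -6, b = 6, c = 4, d = -4.
So p(t) = -6t³ + 6t² + 4t - 4.
Then p(-6) = 1484.

1484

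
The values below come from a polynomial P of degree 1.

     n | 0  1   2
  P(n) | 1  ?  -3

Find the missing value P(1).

-1

The 2 known points determine the degree-1 polynomial uniquely.
Write P(n) = an + b. Substituting each data point gives a linear system:
  b = 1
  2a + b = -3
Solving the system yields a = -2, b = 1.
So P(n) = -2n + 1.
Then P(1) = -1.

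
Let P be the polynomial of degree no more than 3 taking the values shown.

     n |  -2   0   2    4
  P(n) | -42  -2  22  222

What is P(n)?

P(n) = 4n^3 - 2n^2 - 2

Using the Lagrange interpolation formula with nodes -2, 0, 2, 4:
  L_0(n) = n(n - 2)(n - 4) / -48
  L_1(n) = (n + 2)(n - 2)(n - 4) / 16
  L_2(n) = (n + 2)n(n - 4) / -16
  L_3(n) = (n + 2)n(n - 2) / 48
Then P(n) = -42·L_0(n) - 2·L_1(n) + 22·L_2(n) + 222·L_3(n).
Expanding and collecting terms gives P(n) = 4n^3 - 2n^2 - 2.
Check: P(0) = -2. ✓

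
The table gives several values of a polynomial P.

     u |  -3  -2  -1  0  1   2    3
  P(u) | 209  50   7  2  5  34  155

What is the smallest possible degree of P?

4

Forward differences of the values at u = -3, -2, -1, 0, 1, 2, 3:
  P  : 209  50  7  2  5  34  155
  Δ  : -159  -43  -5  3  29  121
  Δ^2: 116  38  8  26  92
  Δ^3: -78  -30  18  66
  Δ^4: 48  48  48
  Δ^5: 0  0
  Δ^6: 0
The fourth differences are constant (48) and nonzero, while all higher differences vanish, so the minimal degree is 4.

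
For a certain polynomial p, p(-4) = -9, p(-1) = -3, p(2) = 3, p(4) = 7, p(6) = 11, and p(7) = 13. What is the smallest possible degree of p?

Divided differences on the nodes -4, -1, 2, 4, 6, 7:
  order 0: -9  -3  3  7  11  13
  order 1: 2  2  2  2  2
  order 2: 0  0  0  0
  order 3: 0  0  0
  order 4: 0  0
  order 5: 0
The order-1 divided differences are all 2 (nonzero) and every higher order vanishes, so the data lies on a polynomial of degree exactly 1.

1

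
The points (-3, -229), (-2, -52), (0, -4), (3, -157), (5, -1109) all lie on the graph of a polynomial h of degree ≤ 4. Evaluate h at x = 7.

-4309

Write h(x) = ax^4 + bx^3 + cx^2 + dx + e. Substituting each data point gives a linear system:
  81a - 27b + 9c - 3d + e = -229
  16a - 8b + 4c - 2d + e = -52
  e = -4
  81a + 27b + 9c + 3d + e = -157
  625a + 125b + 25c + 5d + e = -1109
Solving the system yields a = -2, b = 2, c = -3, d = -6, e = -4.
So h(x) = -2x⁴ + 2x³ - 3x² - 6x - 4.
Then h(7) = -4309.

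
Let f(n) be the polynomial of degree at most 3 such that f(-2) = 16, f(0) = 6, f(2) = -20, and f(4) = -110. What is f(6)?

Write f(n) = an^3 + bn^2 + cn + d. Substituting each data point gives a linear system:
  -8a + 4b - 2c + d = 16
  d = 6
  8a + 4b + 2c + d = -20
  64a + 16b + 4c + d = -110
Solving the system yields a = -1, b = -2, c = -5, d = 6.
So f(n) = -n^3 - 2n^2 - 5n + 6.
Then f(6) = -312.

-312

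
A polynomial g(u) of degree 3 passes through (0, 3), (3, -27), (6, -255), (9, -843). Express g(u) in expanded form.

g(u) = -u^3 - 2u^2 + 5u + 3

Write g(u) = au^3 + bu^2 + cu + d. Substituting each data point gives a linear system:
  d = 3
  27a + 9b + 3c + d = -27
  216a + 36b + 6c + d = -255
  729a + 81b + 9c + d = -843
Solving the system yields a = -1, b = -2, c = 5, d = 3.
So g(u) = -u^3 - 2u^2 + 5u + 3.
Check: g(9) = -843. ✓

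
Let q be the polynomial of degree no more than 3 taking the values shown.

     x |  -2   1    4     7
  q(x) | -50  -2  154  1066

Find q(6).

Write q(x) = ax^3 + bx^2 + cx + d. Substituting each data point gives a linear system:
  -8a + 4b - 2c + d = -50
  a + b + c + d = -2
  64a + 16b + 4c + d = 154
  343a + 49b + 7c + d = 1066
Solving the system yields a = 4, b = -6, c = -2, d = 2.
So q(x) = 4x^3 - 6x^2 - 2x + 2.
Then q(6) = 638.

638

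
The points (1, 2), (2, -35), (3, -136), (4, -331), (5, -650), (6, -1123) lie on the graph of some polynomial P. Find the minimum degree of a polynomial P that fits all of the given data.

Forward differences of the values at u = 1, 2, 3, 4, 5, 6:
  P  : 2  -35  -136  -331  -650  -1123
  Δ  : -37  -101  -195  -319  -473
  Δ^2: -64  -94  -124  -154
  Δ^3: -30  -30  -30
  Δ^4: 0  0
  Δ^5: 0
The third differences are constant (-30) and nonzero, while all higher differences vanish, so the minimal degree is 3.

3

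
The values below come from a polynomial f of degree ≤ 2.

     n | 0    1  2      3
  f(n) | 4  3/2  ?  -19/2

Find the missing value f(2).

The 3 known points determine the degree-2 polynomial uniquely.
Write f(n) = an^2 + bn + c. Substituting each data point gives a linear system:
  c = 4
  a + b + c = 3/2
  9a + 3b + c = -19/2
Solving the system yields a = -1, b = -3/2, c = 4.
So f(n) = -n^2 - (3/2)n + 4.
Then f(2) = -3.

-3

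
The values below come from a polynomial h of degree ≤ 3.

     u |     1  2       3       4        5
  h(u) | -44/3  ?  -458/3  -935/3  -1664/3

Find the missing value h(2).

The 4 known points determine the degree-3 polynomial uniquely.
Write h(u) = au^3 + bu^2 + cu + d. Substituting each data point gives a linear system:
  a + b + c + d = -44/3
  27a + 9b + 3c + d = -458/3
  64a + 16b + 4c + d = -935/3
  125a + 25b + 5c + d = -1664/3
Solving the system yields a = -3, b = -6, c = -6, d = 1/3.
So h(u) = -3u³ - 6u² - 6u + 1/3.
Then h(2) = -179/3.

-179/3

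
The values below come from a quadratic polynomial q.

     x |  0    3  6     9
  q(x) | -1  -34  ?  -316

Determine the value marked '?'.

-139

On equispaced nodes a degree-2 polynomial has vanishing third forward difference, so
  - q(0) + 3·q(3) - 3·q(6) + q(9) = 0.
Substituting the known values and solving for q(6):
  -3·q(6) = 417
  q(6) = -139.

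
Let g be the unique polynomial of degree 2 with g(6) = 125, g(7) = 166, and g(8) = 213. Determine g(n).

Write g(n) = an^2 + bn + c. Substituting each data point gives a linear system:
  36a + 6b + c = 125
  49a + 7b + c = 166
  64a + 8b + c = 213
Solving the system yields a = 3, b = 2, c = 5.
So g(n) = 3n² + 2n + 5.
Check: g(6) = 125. ✓

g(n) = 3n^2 + 2n + 5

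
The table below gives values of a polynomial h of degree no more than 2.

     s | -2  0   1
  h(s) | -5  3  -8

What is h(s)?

h(s) = -5s^2 - 6s + 3

Write h(s) = as^2 + bs + c. Substituting each data point gives a linear system:
  4a - 2b + c = -5
  c = 3
  a + b + c = -8
Solving the system yields a = -5, b = -6, c = 3.
So h(s) = -5s^2 - 6s + 3.
Check: h(0) = 3. ✓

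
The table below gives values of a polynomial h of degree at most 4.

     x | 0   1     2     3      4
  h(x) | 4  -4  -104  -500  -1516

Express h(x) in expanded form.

h(x) = -5x^4 - 4x^3 + x^2 + 4

Using the Lagrange interpolation formula with nodes 0, 1, 2, 3, 4:
  L_0(x) = (x - 1)(x - 2)(x - 3)(x - 4) / 24
  L_1(x) = x(x - 2)(x - 3)(x - 4) / -6
  L_2(x) = x(x - 1)(x - 3)(x - 4) / 4
  L_3(x) = x(x - 1)(x - 2)(x - 4) / -6
  L_4(x) = x(x - 1)(x - 2)(x - 3) / 24
Then h(x) = 4·L_0(x) - 4·L_1(x) - 104·L_2(x) - 500·L_3(x) - 1516·L_4(x).
Expanding and collecting terms gives h(x) = -5x^4 - 4x^3 + x^2 + 4.
Check: h(3) = -500. ✓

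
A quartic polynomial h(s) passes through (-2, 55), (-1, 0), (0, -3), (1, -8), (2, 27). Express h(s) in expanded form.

Write h(s) = as^4 + bs^3 + cs^2 + ds + e. Substituting each data point gives a linear system:
  16a - 8b + 4c - 2d + e = 55
  a - b + c - d + e = 0
  e = -3
  a + b + c + d + e = -8
  16a + 8b + 4c + 2d + e = 27
Solving the system yields a = 4, b = -1, c = -5, d = -3, e = -3.
So h(s) = 4s^4 - s^3 - 5s^2 - 3s - 3.
Check: h(-1) = 0. ✓

h(s) = 4s^4 - s^3 - 5s^2 - 3s - 3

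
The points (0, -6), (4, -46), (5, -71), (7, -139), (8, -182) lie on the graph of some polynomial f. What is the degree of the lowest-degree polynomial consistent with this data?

Divided differences on the nodes 0, 4, 5, 7, 8:
  order 0: -6  -46  -71  -139  -182
  order 1: -10  -25  -34  -43
  order 2: -3  -3  -3
  order 3: 0  0
  order 4: 0
The order-2 divided differences are all -3 (nonzero) and every higher order vanishes, so the data lies on a polynomial of degree exactly 2.

2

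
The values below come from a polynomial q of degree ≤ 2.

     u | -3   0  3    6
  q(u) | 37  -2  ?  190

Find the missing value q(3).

The 3 known points determine the degree-2 polynomial uniquely.
Write q(u) = au^2 + bu + c. Substituting each data point gives a linear system:
  9a - 3b + c = 37
  c = -2
  36a + 6b + c = 190
Solving the system yields a = 5, b = 2, c = -2.
So q(u) = 5u^2 + 2u - 2.
Then q(3) = 49.

49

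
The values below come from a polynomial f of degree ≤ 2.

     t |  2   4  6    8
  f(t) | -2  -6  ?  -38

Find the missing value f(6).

-18

The 3 known points determine the degree-2 polynomial uniquely.
Write f(t) = at^2 + bt + c. Substituting each data point gives a linear system:
  4a + 2b + c = -2
  16a + 4b + c = -6
  64a + 8b + c = -38
Solving the system yields a = -1, b = 4, c = -6.
So f(t) = -t^2 + 4t - 6.
Then f(6) = -18.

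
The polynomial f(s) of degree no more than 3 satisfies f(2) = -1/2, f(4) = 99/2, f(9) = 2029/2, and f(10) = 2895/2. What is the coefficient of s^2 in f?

Write f(s) = as^3 + bs^2 + cs + d. Substituting each data point gives a linear system:
  8a + 4b + 2c + d = -1/2
  64a + 16b + 4c + d = 99/2
  729a + 81b + 9c + d = 2029/2
  1000a + 100b + 10c + d = 2895/2
Solving the system yields a = 2, b = -6, c = 5, d = -5/2.
So f(s) = 2s^3 - 6s^2 + 5s - 5/2.
The coefficient of s^2 is -6.

-6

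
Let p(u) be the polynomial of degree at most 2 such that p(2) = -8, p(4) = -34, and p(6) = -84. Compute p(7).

-118

Write p(u) = au^2 + bu + c. Substituting each data point gives a linear system:
  4a + 2b + c = -8
  16a + 4b + c = -34
  36a + 6b + c = -84
Solving the system yields a = -3, b = 5, c = -6.
So p(u) = -3u² + 5u - 6.
Then p(7) = -118.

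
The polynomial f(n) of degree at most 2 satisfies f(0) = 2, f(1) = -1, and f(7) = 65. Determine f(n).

Using the Lagrange interpolation formula with nodes 0, 1, 7:
  L_0(n) = (n - 1)(n - 7) / 7
  L_1(n) = n(n - 7) / -6
  L_2(n) = n(n - 1) / 42
Then f(n) = 2·L_0(n) - 1·L_1(n) + 65·L_2(n).
Expanding and collecting terms gives f(n) = 2n^2 - 5n + 2.
Check: f(0) = 2. ✓

f(n) = 2n^2 - 5n + 2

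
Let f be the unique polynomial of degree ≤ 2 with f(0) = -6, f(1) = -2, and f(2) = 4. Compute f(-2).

-8

Using the Lagrange interpolation formula with nodes 0, 1, 2:
  L_0(u) = (u - 1)(u - 2) / 2
  L_1(u) = u(u - 2) / -1
  L_2(u) = u(u - 1) / 2
Then f(u) = -6·L_0(u) - 2·L_1(u) + 4·L_2(u).
Expanding and collecting terms gives f(u) = u^2 + 3u - 6.
Evaluating at u = -2: f(-2) = -8.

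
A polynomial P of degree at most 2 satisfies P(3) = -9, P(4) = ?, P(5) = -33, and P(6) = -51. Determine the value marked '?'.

The 3 known points determine the degree-2 polynomial uniquely.
Write P(s) = as^2 + bs + c. Substituting each data point gives a linear system:
  9a + 3b + c = -9
  25a + 5b + c = -33
  36a + 6b + c = -51
Solving the system yields a = -2, b = 4, c = -3.
So P(s) = -2s² + 4s - 3.
Then P(4) = -19.

-19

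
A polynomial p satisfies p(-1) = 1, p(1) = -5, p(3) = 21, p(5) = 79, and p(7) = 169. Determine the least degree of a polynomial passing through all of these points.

2

Forward differences of the values at x = -1, 1, 3, 5, 7:
  p  : 1  -5  21  79  169
  Δ  : -6  26  58  90
  Δ^2: 32  32  32
  Δ^3: 0  0
  Δ^4: 0
The second differences are constant (32) and nonzero, while all higher differences vanish, so the minimal degree is 2.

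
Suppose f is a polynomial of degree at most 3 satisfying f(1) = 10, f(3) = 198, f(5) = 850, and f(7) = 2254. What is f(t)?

Using the Lagrange interpolation formula with nodes 1, 3, 5, 7:
  L_0(t) = (t - 3)(t - 5)(t - 7) / -48
  L_1(t) = (t - 1)(t - 5)(t - 7) / 16
  L_2(t) = (t - 1)(t - 3)(t - 7) / -16
  L_3(t) = (t - 1)(t - 3)(t - 5) / 48
Then f(t) = 10·L_0(t) + 198·L_1(t) + 850·L_2(t) + 2254·L_3(t).
Expanding and collecting terms gives f(t) = 6t^3 + 4t^2.
Check: f(5) = 850. ✓

f(t) = 6t^3 + 4t^2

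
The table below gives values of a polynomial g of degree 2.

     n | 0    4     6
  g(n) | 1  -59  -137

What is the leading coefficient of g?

Write g(n) = an^2 + bn + c. Substituting each data point gives a linear system:
  c = 1
  16a + 4b + c = -59
  36a + 6b + c = -137
Solving the system yields a = -4, b = 1, c = 1.
So g(n) = -4n² + n + 1.
The leading coefficient is -4.

-4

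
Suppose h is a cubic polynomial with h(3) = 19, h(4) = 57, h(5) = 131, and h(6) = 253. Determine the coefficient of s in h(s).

6

Write h(s) = as^3 + bs^2 + cs + d. Substituting each data point gives a linear system:
  27a + 9b + 3c + d = 19
  64a + 16b + 4c + d = 57
  125a + 25b + 5c + d = 131
  216a + 36b + 6c + d = 253
Solving the system yields a = 2, b = -6, c = 6, d = 1.
So h(s) = 2s³ - 6s² + 6s + 1.
The coefficient of s is 6.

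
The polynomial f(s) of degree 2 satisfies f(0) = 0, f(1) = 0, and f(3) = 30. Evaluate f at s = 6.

150

Write f(s) = as^2 + bs + c. Substituting each data point gives a linear system:
  c = 0
  a + b + c = 0
  9a + 3b + c = 30
Solving the system yields a = 5, b = -5, c = 0.
So f(s) = 5s² - 5s.
Then f(6) = 150.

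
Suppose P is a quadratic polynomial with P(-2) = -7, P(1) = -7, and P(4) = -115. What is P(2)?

-31

Write P(u) = au^2 + bu + c. Substituting each data point gives a linear system:
  4a - 2b + c = -7
  a + b + c = -7
  16a + 4b + c = -115
Solving the system yields a = -6, b = -6, c = 5.
So P(u) = -6u^2 - 6u + 5.
Then P(2) = -31.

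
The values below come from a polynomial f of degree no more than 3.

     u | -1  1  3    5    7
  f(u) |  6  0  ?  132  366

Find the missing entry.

26

On equispaced nodes a degree-3 polynomial has vanishing fourth forward difference, so
  f(-1) - 4·f(1) + 6·f(3) - 4·f(5) + f(7) = 0.
Substituting the known values and solving for f(3):
  6·f(3) = 156
  f(3) = 26.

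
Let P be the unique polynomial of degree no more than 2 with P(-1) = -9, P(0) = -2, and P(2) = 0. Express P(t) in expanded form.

P(t) = -2t^2 + 5t - 2

Using the Lagrange interpolation formula with nodes -1, 0, 2:
  L_0(t) = t(t - 2) / 3
  L_1(t) = (t + 1)(t - 2) / -2
  L_2(t) = (t + 1)t / 6
Then P(t) = -9·L_0(t) - 2·L_1(t) + 0·L_2(t).
Expanding and collecting terms gives P(t) = -2t² + 5t - 2.
Check: P(-1) = -9. ✓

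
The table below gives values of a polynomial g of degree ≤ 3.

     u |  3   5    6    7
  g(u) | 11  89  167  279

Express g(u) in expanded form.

g(u) = u^3 - u^2 - 2u - 1

Using the Lagrange interpolation formula with nodes 3, 5, 6, 7:
  L_0(u) = (u - 5)(u - 6)(u - 7) / -24
  L_1(u) = (u - 3)(u - 6)(u - 7) / 4
  L_2(u) = (u - 3)(u - 5)(u - 7) / -3
  L_3(u) = (u - 3)(u - 5)(u - 6) / 8
Then g(u) = 11·L_0(u) + 89·L_1(u) + 167·L_2(u) + 279·L_3(u).
Expanding and collecting terms gives g(u) = u^3 - u^2 - 2u - 1.
Check: g(6) = 167. ✓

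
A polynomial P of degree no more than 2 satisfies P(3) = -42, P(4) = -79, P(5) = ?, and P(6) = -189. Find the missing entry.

On equispaced nodes a degree-2 polynomial has vanishing third forward difference, so
  - P(3) + 3·P(4) - 3·P(5) + P(6) = 0.
Substituting the known values and solving for P(5):
  -3·P(5) = 384
  P(5) = -128.

-128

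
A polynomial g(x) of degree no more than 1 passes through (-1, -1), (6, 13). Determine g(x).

Using the Lagrange interpolation formula with nodes -1, 6:
  L_0(x) = (x - 6) / -7
  L_1(x) = (x + 1) / 7
Then g(x) = -1·L_0(x) + 13·L_1(x).
Expanding and collecting terms gives g(x) = 2x + 1.
Check: g(6) = 13. ✓

g(x) = 2x + 1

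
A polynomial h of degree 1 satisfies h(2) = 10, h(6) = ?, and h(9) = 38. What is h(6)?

26

The 2 known points determine the degree-1 polynomial uniquely.
Write h(x) = ax + b. Substituting each data point gives a linear system:
  2a + b = 10
  9a + b = 38
Solving the system yields a = 4, b = 2.
So h(x) = 4x + 2.
Then h(6) = 26.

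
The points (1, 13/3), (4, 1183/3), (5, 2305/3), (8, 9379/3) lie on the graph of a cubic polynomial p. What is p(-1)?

Write p(x) = ax^3 + bx^2 + cx + d. Substituting each data point gives a linear system:
  a + b + c + d = 13/3
  64a + 16b + 4c + d = 1183/3
  125a + 25b + 5c + d = 2305/3
  512a + 64b + 8c + d = 9379/3
Solving the system yields a = 6, b = 1, c = -1, d = -5/3.
So p(x) = 6x^3 + x^2 - x - 5/3.
Then p(-1) = -17/3.

-17/3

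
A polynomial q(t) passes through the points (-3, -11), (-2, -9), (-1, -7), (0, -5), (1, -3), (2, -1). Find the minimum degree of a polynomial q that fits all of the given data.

Forward differences of the values at t = -3, -2, -1, 0, 1, 2:
  q  : -11  -9  -7  -5  -3  -1
  Δ  : 2  2  2  2  2
  Δ^2: 0  0  0  0
  Δ^3: 0  0  0
  Δ^4: 0  0
  Δ^5: 0
The first differences are constant (2) and nonzero, while all higher differences vanish, so the minimal degree is 1.

1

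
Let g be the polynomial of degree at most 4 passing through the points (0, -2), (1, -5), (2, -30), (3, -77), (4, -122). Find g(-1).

3

Write g(t) = at^4 + bt^3 + ct^2 + dt + e. Substituting each data point gives a linear system:
  e = -2
  a + b + c + d + e = -5
  16a + 8b + 4c + 2d + e = -30
  81a + 27b + 9c + 3d + e = -77
  256a + 64b + 16c + 4d + e = -122
Solving the system yields a = 1, b = -6, c = 0, d = 2, e = -2.
So g(t) = t⁴ - 6t³ + 2t - 2.
Then g(-1) = 3.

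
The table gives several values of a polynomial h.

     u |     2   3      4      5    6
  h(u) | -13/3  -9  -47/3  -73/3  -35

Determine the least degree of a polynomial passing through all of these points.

Forward differences of the values at u = 2, 3, 4, 5, 6:
  h  : -13/3  -9  -47/3  -73/3  -35
  Δ  : -14/3  -20/3  -26/3  -32/3
  Δ^2: -2  -2  -2
  Δ^3: 0  0
  Δ^4: 0
The second differences are constant (-2) and nonzero, while all higher differences vanish, so the minimal degree is 2.

2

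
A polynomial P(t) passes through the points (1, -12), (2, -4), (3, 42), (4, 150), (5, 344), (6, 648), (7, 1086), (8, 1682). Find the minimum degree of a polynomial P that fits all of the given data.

Forward differences of the values at t = 1, 2, 3, 4, 5, 6, 7, 8:
  P  : -12  -4  42  150  344  648  1086  1682
  Δ  : 8  46  108  194  304  438  596
  Δ^2: 38  62  86  110  134  158
  Δ^3: 24  24  24  24  24
  Δ^4: 0  0  0  0
  Δ^5: 0  0  0
  Δ^6: 0  0
  Δ^7: 0
The third differences are constant (24) and nonzero, while all higher differences vanish, so the minimal degree is 3.

3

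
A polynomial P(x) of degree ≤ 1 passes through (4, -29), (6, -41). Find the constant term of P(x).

Write P(x) = ax + b. Substituting each data point gives a linear system:
  4a + b = -29
  6a + b = -41
Solving the system yields a = -6, b = -5.
So P(x) = -6x - 5.
The constant term is -5.

-5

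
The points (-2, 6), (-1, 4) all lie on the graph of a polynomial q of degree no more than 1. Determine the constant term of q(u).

Write q(u) = au + b. Substituting each data point gives a linear system:
  -2a + b = 6
  -a + b = 4
Solving the system yields a = -2, b = 2.
So q(u) = -2u + 2.
The constant term is 2.

2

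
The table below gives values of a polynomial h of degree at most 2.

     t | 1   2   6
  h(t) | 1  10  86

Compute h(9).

Write h(t) = at^2 + bt + c. Substituting each data point gives a linear system:
  a + b + c = 1
  4a + 2b + c = 10
  36a + 6b + c = 86
Solving the system yields a = 2, b = 3, c = -4.
So h(t) = 2t² + 3t - 4.
Then h(9) = 185.

185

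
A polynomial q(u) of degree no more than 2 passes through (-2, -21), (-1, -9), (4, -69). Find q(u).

Using the Lagrange interpolation formula with nodes -2, -1, 4:
  L_0(u) = (u + 1)(u - 4) / 6
  L_1(u) = (u + 2)(u - 4) / -5
  L_2(u) = (u + 2)(u + 1) / 30
Then q(u) = -21·L_0(u) - 9·L_1(u) - 69·L_2(u).
Expanding and collecting terms gives q(u) = -4u^2 - 5.
Check: q(-2) = -21. ✓

q(u) = -4u^2 - 5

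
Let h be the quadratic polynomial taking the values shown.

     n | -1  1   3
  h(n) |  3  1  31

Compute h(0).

-2

Forward differences of the values at n = -1, 1, 3:
  h  : 3  1  31
  Δ  : -2  30
  Δ^2: 32
The second differences are constant, confirming degree 2.
Interpolating (Newton forward form) and evaluating at n = 0 gives h(0) = -2.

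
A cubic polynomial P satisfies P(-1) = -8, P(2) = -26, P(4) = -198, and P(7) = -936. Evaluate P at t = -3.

-16

Write P(t) = at^3 + bt^2 + ct + d. Substituting each data point gives a linear system:
  -a + b - c + d = -8
  8a + 4b + 2c + d = -26
  64a + 16b + 4c + d = -198
  343a + 49b + 7c + d = -936
Solving the system yields a = -2, b = -6, c = 6, d = 2.
So P(t) = -2t^3 - 6t^2 + 6t + 2.
Then P(-3) = -16.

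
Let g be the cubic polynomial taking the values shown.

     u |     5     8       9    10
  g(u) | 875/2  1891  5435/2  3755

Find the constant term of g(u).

-5

Write g(u) = au^3 + bu^2 + cu + d. Substituting each data point gives a linear system:
  125a + 25b + 5c + d = 875/2
  512a + 64b + 8c + d = 1891
  729a + 81b + 9c + d = 5435/2
  1000a + 100b + 10c + d = 3755
Solving the system yields a = 4, b = -5/2, c = 1, d = -5.
So g(u) = 4u^3 - (5/2)u^2 + u - 5.
The constant term is -5.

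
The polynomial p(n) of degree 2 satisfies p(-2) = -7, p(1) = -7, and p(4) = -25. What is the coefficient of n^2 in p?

-1

Write p(n) = an^2 + bn + c. Substituting each data point gives a linear system:
  4a - 2b + c = -7
  a + b + c = -7
  16a + 4b + c = -25
Solving the system yields a = -1, b = -1, c = -5.
So p(n) = -n² - n - 5.
The leading coefficient is -1.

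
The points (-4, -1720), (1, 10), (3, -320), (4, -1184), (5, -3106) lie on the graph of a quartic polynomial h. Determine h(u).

Write h(u) = au^4 + bu^3 + cu^2 + du + e. Substituting each data point gives a linear system:
  256a - 64b + 16c - 4d + e = -1720
  a + b + c + d + e = 10
  81a + 27b + 9c + 3d + e = -320
  256a + 64b + 16c + 4d + e = -1184
  625a + 125b + 25c + 5d + e = -3106
Solving the system yields a = -6, b = 4, c = 5, d = 3, e = 4.
So h(u) = -6u^4 + 4u^3 + 5u^2 + 3u + 4.
Check: h(4) = -1184. ✓

h(u) = -6u^4 + 4u^3 + 5u^2 + 3u + 4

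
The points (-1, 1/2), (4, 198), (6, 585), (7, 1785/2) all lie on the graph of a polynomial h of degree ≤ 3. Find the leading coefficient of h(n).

2

Write h(n) = an^3 + bn^2 + cn + d. Substituting each data point gives a linear system:
  -a + b - c + d = 1/2
  64a + 16b + 4c + d = 198
  216a + 36b + 6c + d = 585
  343a + 49b + 7c + d = 1785/2
Solving the system yields a = 2, b = 4, c = 3/2, d = 0.
So h(n) = 2n³ + 4n² + (3/2)n.
The leading coefficient is 2.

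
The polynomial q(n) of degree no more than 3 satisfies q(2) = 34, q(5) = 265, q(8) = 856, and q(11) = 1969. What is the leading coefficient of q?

Write q(n) = an^3 + bn^2 + cn + d. Substituting each data point gives a linear system:
  8a + 4b + 2c + d = 34
  125a + 25b + 5c + d = 265
  512a + 64b + 8c + d = 856
  1331a + 121b + 11c + d = 1969
Solving the system yields a = 1, b = 5, c = 3, d = 0.
So q(n) = n^3 + 5n^2 + 3n.
The leading coefficient is 1.

1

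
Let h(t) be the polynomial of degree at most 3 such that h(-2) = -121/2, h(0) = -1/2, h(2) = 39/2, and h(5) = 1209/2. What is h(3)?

209/2

Write h(t) = at^3 + bt^2 + ct + d. Substituting each data point gives a linear system:
  -8a + 4b - 2c + d = -121/2
  d = -1/2
  8a + 4b + 2c + d = 39/2
  125a + 25b + 5c + d = 1209/2
Solving the system yields a = 6, b = -5, c = -4, d = -1/2.
So h(t) = 6t^3 - 5t^2 - 4t - 1/2.
Then h(3) = 209/2.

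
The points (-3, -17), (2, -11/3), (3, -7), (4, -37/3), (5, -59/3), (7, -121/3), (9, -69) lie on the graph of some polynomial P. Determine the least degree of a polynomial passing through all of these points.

2

Divided differences on the nodes -3, 2, 3, 4, 5, 7, 9:
  order 0: -17  -11/3  -7  -37/3  -59/3  -121/3  -69
  order 1: 8/3  -10/3  -16/3  -22/3  -31/3  -43/3
  order 2: -1  -1  -1  -1  -1
  order 3: 0  0  0  0
  order 4: 0  0  0
  order 5: 0  0
  order 6: 0
The order-2 divided differences are all -1 (nonzero) and every higher order vanishes, so the data lies on a polynomial of degree exactly 2.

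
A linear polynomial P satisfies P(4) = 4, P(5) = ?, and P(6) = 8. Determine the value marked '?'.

On equispaced nodes a degree-1 polynomial has vanishing second forward difference, so
  P(4) - 2·P(5) + P(6) = 0.
Substituting the known values and solving for P(5):
  -2·P(5) = -12
  P(5) = 6.

6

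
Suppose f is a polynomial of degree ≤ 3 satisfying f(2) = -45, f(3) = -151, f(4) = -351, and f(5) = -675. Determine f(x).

Write f(x) = ax^3 + bx^2 + cx + d. Substituting each data point gives a linear system:
  8a + 4b + 2c + d = -45
  27a + 9b + 3c + d = -151
  64a + 16b + 4c + d = -351
  125a + 25b + 5c + d = -675
Solving the system yields a = -5, b = -2, c = -1, d = 5.
So f(x) = -5x^3 - 2x^2 - x + 5.
Check: f(5) = -675. ✓

f(x) = -5x^3 - 2x^2 - x + 5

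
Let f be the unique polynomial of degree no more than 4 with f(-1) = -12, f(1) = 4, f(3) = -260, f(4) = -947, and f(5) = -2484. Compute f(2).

-33

Using the Lagrange interpolation formula with nodes -1, 1, 3, 4, 5:
  L_0(x) = (x - 1)(x - 3)(x - 4)(x - 5) / 240
  L_1(x) = (x + 1)(x - 3)(x - 4)(x - 5) / -48
  L_2(x) = (x + 1)(x - 1)(x - 4)(x - 5) / 16
  L_3(x) = (x + 1)(x - 1)(x - 3)(x - 5) / -15
  L_4(x) = (x + 1)(x - 1)(x - 3)(x - 4) / 48
Then f(x) = -12·L_0(x) + 4·L_1(x) - 260·L_2(x) - 947·L_3(x) - 2484·L_4(x).
Expanding and collecting terms gives f(x) = -5x^4 + 5x^3 + 3x + 1.
Evaluating at x = 2: f(2) = -33.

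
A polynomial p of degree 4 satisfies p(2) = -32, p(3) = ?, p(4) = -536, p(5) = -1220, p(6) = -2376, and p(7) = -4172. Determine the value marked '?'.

-180

On equispaced nodes a degree-4 polynomial has vanishing fifth forward difference, so
  - p(2) + 5·p(3) - 10·p(4) + 10·p(5) - 5·p(6) + p(7) = 0.
Substituting the known values and solving for p(3):
  5·p(3) = -900
  p(3) = -180.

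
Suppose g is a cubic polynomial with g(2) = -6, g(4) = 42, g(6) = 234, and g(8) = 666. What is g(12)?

Write g(n) = an^3 + bn^2 + cn + d. Substituting each data point gives a linear system:
  8a + 4b + 2c + d = -6
  64a + 16b + 4c + d = 42
  216a + 36b + 6c + d = 234
  512a + 64b + 8c + d = 666
Solving the system yields a = 2, b = -6, c = 4, d = -6.
So g(n) = 2n^3 - 6n^2 + 4n - 6.
Then g(12) = 2634.

2634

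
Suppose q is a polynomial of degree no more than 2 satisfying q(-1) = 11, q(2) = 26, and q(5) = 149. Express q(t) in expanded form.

q(t) = 6t^2 - t + 4

Using the Lagrange interpolation formula with nodes -1, 2, 5:
  L_0(t) = (t - 2)(t - 5) / 18
  L_1(t) = (t + 1)(t - 5) / -9
  L_2(t) = (t + 1)(t - 2) / 18
Then q(t) = 11·L_0(t) + 26·L_1(t) + 149·L_2(t).
Expanding and collecting terms gives q(t) = 6t^2 - t + 4.
Check: q(-1) = 11. ✓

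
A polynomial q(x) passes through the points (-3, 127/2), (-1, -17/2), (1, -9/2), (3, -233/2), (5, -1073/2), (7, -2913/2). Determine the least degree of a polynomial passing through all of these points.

3

Forward differences of the values at x = -3, -1, 1, 3, 5, 7:
  q  : 127/2  -17/2  -9/2  -233/2  -1073/2  -2913/2
  Δ  : -72  4  -112  -420  -920
  Δ^2: 76  -116  -308  -500
  Δ^3: -192  -192  -192
  Δ^4: 0  0
  Δ^5: 0
The third differences are constant (-192) and nonzero, while all higher differences vanish, so the minimal degree is 3.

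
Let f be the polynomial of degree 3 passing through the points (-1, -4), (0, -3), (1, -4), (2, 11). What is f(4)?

Forward differences of the values at s = -1, 0, 1, 2:
  f  : -4  -3  -4  11
  Δ  : 1  -1  15
  Δ^2: -2  16
  Δ^3: 18
The third differences are constant, confirming degree 3.
Interpolating (Newton forward form) and evaluating at s = 4 gives f(4) = 161.

161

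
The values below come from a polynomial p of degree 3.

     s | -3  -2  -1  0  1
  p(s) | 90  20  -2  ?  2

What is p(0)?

0

On equispaced nodes a degree-3 polynomial has vanishing fourth forward difference, so
  p(-3) - 4·p(-2) + 6·p(-1) - 4·p(0) + p(1) = 0.
Substituting the known values and solving for p(0):
  -4·p(0) = 0
  p(0) = 0.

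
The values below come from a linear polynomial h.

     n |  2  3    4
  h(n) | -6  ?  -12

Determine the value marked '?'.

-9

On equispaced nodes a degree-1 polynomial has vanishing second forward difference, so
  h(2) - 2·h(3) + h(4) = 0.
Substituting the known values and solving for h(3):
  -2·h(3) = 18
  h(3) = -9.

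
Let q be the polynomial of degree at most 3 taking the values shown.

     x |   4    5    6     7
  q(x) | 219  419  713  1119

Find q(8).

Forward differences of the values at x = 4, 5, 6, 7:
  q  : 219  419  713  1119
  Δ  : 200  294  406
  Δ^2: 94  112
  Δ^3: 18
The third differences are constant, confirming degree 3.
Interpolating (Newton forward form) and evaluating at x = 8 gives q(8) = 1655.

1655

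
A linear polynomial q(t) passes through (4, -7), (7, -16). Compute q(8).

-19

Write q(t) = at + b. Substituting each data point gives a linear system:
  4a + b = -7
  7a + b = -16
Solving the system yields a = -3, b = 5.
So q(t) = -3t + 5.
Then q(8) = -19.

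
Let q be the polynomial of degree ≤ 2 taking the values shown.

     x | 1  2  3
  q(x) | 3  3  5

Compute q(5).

15

Write q(x) = ax^2 + bx + c. Substituting each data point gives a linear system:
  a + b + c = 3
  4a + 2b + c = 3
  9a + 3b + c = 5
Solving the system yields a = 1, b = -3, c = 5.
So q(x) = x² - 3x + 5.
Then q(5) = 15.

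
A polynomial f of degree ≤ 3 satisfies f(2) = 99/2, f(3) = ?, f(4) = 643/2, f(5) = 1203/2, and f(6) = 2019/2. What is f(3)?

On equispaced nodes a degree-3 polynomial has vanishing fourth forward difference, so
  f(2) - 4·f(3) + 6·f(4) - 4·f(5) + f(6) = 0.
Substituting the known values and solving for f(3):
  -4·f(3) = -582
  f(3) = 291/2.

291/2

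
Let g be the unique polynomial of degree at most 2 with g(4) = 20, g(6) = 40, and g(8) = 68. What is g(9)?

85

Using the Lagrange interpolation formula with nodes 4, 6, 8:
  L_0(n) = (n - 6)(n - 8) / 8
  L_1(n) = (n - 4)(n - 8) / -4
  L_2(n) = (n - 4)(n - 6) / 8
Then g(n) = 20·L_0(n) + 40·L_1(n) + 68·L_2(n).
Expanding and collecting terms gives g(n) = n² + 4.
Evaluating at n = 9: g(9) = 85.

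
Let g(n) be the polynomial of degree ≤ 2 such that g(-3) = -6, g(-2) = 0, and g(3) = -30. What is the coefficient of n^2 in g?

Write g(n) = an^2 + bn + c. Substituting each data point gives a linear system:
  9a - 3b + c = -6
  4a - 2b + c = 0
  9a + 3b + c = -30
Solving the system yields a = -2, b = -4, c = 0.
So g(n) = -2n² - 4n.
The leading coefficient is -2.

-2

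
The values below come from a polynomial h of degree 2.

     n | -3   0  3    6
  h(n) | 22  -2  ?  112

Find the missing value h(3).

On equispaced nodes a degree-2 polynomial has vanishing third forward difference, so
  - h(-3) + 3·h(0) - 3·h(3) + h(6) = 0.
Substituting the known values and solving for h(3):
  -3·h(3) = -84
  h(3) = 28.

28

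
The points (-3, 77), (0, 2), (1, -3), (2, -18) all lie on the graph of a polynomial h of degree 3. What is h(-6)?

494

Using the Lagrange interpolation formula with nodes -3, 0, 1, 2:
  L_0(x) = x(x - 1)(x - 2) / -60
  L_1(x) = (x + 3)(x - 1)(x - 2) / 6
  L_2(x) = (x + 3)x(x - 2) / -4
  L_3(x) = (x + 3)x(x - 1) / 10
Then h(x) = 77·L_0(x) + 2·L_1(x) - 3·L_2(x) - 18·L_3(x).
Expanding and collecting terms gives h(x) = -2x^3 + x^2 - 4x + 2.
Evaluating at x = -6: h(-6) = 494.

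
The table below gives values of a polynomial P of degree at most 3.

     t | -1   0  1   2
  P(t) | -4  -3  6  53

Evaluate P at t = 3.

Forward differences of the values at t = -1, 0, 1, 2:
  P  : -4  -3  6  53
  Δ  : 1  9  47
  Δ^2: 8  38
  Δ^3: 30
The third differences are constant, confirming degree 3.
Interpolating (Newton forward form) and evaluating at t = 3 gives P(3) = 168.

168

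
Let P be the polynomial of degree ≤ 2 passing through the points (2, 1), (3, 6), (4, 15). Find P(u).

P(u) = 2u^2 - 5u + 3

Write P(u) = au^2 + bu + c. Substituting each data point gives a linear system:
  4a + 2b + c = 1
  9a + 3b + c = 6
  16a + 4b + c = 15
Solving the system yields a = 2, b = -5, c = 3.
So P(u) = 2u^2 - 5u + 3.
Check: P(3) = 6. ✓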